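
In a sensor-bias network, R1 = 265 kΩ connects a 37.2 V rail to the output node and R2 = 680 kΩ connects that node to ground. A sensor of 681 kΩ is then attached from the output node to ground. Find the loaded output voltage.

V_out ≈ 20.9 V

The load sits in parallel with R2: R2‖R_L = (680 × 681) / (680 + 681) = 340.2 kΩ.
V_out = 37.2 × 340.2 / (265 + 340.2) = 37.2 × 340.2/605.2 = 20.9 V.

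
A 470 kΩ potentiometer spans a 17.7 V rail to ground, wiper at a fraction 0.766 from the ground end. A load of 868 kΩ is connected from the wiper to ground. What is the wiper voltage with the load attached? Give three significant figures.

The wiper splits the pot into (1−α)R = 110.0 kΩ above and αR = 360.0 kΩ below.
Lower section ‖ load = 254.5 kΩ.
V_wiper = 17.7 × 254.5/(110.0 + 254.5) = 12.4 V.

V ≈ 12.4 V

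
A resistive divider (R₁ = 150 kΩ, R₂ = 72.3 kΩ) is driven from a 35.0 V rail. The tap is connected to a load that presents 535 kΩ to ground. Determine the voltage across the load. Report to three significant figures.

The load sits in parallel with R₂: R₂‖R_L = (72.3 × 535) / (72.3 + 535) = 63.69 kΩ.
V_out = 35.0 × 63.69 / (150 + 63.69) = 35.0 × 63.69/213.7 = 10.4 V.

V_out ≈ 10.4 V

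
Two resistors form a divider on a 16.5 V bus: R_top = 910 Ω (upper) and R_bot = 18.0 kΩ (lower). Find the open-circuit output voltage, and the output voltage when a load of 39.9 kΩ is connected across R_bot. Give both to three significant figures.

Open-circuit: V = 16.5 × 18000/(910 + 18000) = 15.7 V.
With the load, R_bot becomes R_bot‖R_L = 12400 Ω, so V = 16.5 × 12400/13310 = 15.4 V.

Unloaded: 15.7 V; loaded: 15.4 V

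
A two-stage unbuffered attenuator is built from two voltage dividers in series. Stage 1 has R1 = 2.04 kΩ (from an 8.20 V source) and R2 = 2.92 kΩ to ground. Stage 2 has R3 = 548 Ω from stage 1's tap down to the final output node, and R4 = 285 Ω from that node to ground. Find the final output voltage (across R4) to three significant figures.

V_out ≈ 0.676 V

Stage 2 presents R3+R4 = 833.0 Ω as a load on stage 1's tap.
Stage 1's lower leg becomes R2‖(R3+R4) = 648.1 Ω, so V_mid = 8.20 × 648.1/2688 = 1.977 V.
Stage 2 is itself unloaded: V_out = V_mid × R4/(R3+R4) = 1.977 × 285/833.0 = 0.676 V.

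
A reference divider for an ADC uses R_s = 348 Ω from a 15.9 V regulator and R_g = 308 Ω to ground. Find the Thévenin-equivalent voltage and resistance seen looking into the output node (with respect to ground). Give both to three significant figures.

V_th is the open-circuit tap voltage: 15.9 × 308/(348 + 308) = 7.47 V.
With the supply zeroed, R_s and R_g appear in parallel from the tap: R_th = R_s‖R_g = (348 × 308)/656.0 = 163 Ω.

V_th = 7.47 V, R_th = 163 Ω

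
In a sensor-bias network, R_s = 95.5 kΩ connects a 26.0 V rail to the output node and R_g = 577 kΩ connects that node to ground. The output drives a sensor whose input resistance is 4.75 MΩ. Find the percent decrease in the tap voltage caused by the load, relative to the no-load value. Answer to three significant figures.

The divider's output (Thévenin) resistance is R_s‖R_g = 81.94 kΩ.
Fractional drop under load = R_th/(R_th + R_L) = 81.94 / (81.94 + 4750) = 0.01696.
So the output falls by 1.70 %.

1.70 %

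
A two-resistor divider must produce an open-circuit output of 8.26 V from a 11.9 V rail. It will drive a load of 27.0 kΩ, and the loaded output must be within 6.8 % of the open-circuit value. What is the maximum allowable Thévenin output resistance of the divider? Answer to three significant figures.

R_th ≤ 1.97 kΩ

Loading drop = R_th/(R_th + R_L) ≤ 0.0680, so R_th ≤ R_L · ε/(1−ε) = 27.0 kΩ × 0.0680/0.9320 = 1.97 kΩ.
(Any R1, R2 with R2/(R1+R2) = 0.694 and R1‖R2 ≤ 1.97 kΩ will meet the spec.)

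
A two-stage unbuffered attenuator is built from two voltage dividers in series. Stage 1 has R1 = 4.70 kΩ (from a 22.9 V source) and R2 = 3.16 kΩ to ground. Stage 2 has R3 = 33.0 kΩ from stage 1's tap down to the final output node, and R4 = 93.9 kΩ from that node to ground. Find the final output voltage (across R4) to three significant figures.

V_out ≈ 6.71 V

Stage 2 presents R3+R4 = 126.9 kΩ as a load on stage 1's tap.
Stage 1's lower leg becomes R2‖(R3+R4) = 3.083 kΩ, so V_mid = 22.9 × 3.083/7.783 = 9.072 V.
Stage 2 is itself unloaded: V_out = V_mid × R4/(R3+R4) = 9.072 × 93.9/126.9 = 6.71 V.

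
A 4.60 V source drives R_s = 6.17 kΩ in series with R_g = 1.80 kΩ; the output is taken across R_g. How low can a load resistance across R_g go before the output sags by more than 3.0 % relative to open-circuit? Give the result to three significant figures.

Output resistance R_th = R_s‖R_g = (6.17 × 1.80)/7.970 = 1.393 kΩ.
The fractional drop is R_th/(R_th + R_L); requiring this ≤ 0.0300 gives R_L ≥ R_th(1/0.0300 − 1) = 1.393 × 32.33 = 45.1 kΩ.

R_L(min) ≈ 45.1 kΩ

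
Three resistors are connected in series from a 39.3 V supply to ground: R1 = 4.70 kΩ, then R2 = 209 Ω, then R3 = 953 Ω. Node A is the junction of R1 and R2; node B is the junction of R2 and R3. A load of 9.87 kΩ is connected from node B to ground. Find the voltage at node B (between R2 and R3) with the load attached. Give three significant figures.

V ≈ 5.91 V

At node B, R3 is in parallel with the load: R3‖R_L = 869.1 Ω.
Below node A the resistance is R2 + (R3‖R_L) = 1078 Ω, so V_A = 39.3 × 1078/5778 = 7.333 V.
Then V_B = V_A × (R3‖R_L)/(R2 + R3‖R_L) = 7.333 × 869.1/1078 = 5.91 V.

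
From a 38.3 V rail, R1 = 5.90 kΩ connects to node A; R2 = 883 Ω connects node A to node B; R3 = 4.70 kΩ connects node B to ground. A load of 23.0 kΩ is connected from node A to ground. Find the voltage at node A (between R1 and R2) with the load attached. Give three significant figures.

Below node A the series string R2+R3 = 5583 Ω sits in parallel with the 23000 Ω load: 4492 Ω.
V_A = 38.3 × 4492/(5900 + 4492) = 16.6 V.

V ≈ 16.6 V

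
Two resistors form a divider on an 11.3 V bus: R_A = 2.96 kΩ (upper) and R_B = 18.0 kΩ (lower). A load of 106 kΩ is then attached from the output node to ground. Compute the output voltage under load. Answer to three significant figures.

The load sits in parallel with R_B: R_B‖R_L = (18.0 × 106) / (18.0 + 106) = 15.39 kΩ.
V_out = 11.3 × 15.39 / (2.96 + 15.39) = 11.3 × 15.39/18.35 = 9.48 V.

V_out ≈ 9.48 V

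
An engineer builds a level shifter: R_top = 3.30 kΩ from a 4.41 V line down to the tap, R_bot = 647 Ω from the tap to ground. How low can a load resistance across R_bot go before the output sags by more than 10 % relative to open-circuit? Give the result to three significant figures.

Output resistance R_th = R_top‖R_bot = (3300 × 647)/3947 = 540.9 Ω.
The fractional drop is R_th/(R_th + R_L); requiring this ≤ 0.100 gives R_L ≥ R_th(1/0.100 − 1) = 540.9 × 9.000 = 4.87 kΩ.

R_L(min) ≈ 4.87 kΩ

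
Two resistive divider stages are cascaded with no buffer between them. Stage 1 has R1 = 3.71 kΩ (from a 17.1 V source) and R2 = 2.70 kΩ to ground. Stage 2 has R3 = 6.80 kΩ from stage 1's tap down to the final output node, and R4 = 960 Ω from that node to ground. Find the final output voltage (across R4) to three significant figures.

Stage 2 presents R3+R4 = 7760 Ω as a load on stage 1's tap.
Stage 1's lower leg becomes R2‖(R3+R4) = 2003 Ω, so V_mid = 17.1 × 2003/5713 = 5.995 V.
Stage 2 is itself unloaded: V_out = V_mid × R4/(R3+R4) = 5.995 × 960/7760 = 0.742 V.

V_out ≈ 0.742 V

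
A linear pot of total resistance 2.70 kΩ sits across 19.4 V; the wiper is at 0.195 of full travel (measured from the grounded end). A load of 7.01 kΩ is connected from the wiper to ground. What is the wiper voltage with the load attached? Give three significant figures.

The wiper splits the pot into (1−α)R = 2174 Ω above and αR = 526.5 Ω below.
Lower section ‖ load = 489.7 Ω.
V_wiper = 19.4 × 489.7/(2174 + 489.7) = 3.57 V.

V ≈ 3.57 V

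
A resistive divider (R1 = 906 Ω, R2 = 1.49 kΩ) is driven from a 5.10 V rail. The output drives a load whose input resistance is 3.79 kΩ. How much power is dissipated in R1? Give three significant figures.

P ≈ 6.04 mW

Total resistance from the source is R1 + (R2‖R_L) = 1976 Ω, so I = 5.10/1976 Ω = 2.582 mA.
P = I²·R1 = (2.582 mA)² × 906 Ω = 6.04 mW.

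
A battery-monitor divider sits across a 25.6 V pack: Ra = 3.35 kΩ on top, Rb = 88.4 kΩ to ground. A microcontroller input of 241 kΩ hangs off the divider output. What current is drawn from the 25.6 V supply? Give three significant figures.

Rb‖R_L = 64.68 kΩ, so the source sees Ra + Rb‖R_L = 68.03 kΩ.
I = 25.6 V / 68.03 kΩ = 0.376 mA.

I ≈ 0.376 mA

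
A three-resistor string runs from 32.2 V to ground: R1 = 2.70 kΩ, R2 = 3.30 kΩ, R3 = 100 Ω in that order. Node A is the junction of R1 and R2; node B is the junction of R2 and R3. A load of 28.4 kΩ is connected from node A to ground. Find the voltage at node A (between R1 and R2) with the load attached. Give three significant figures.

Below node A the series string R2+R3 = 3400 Ω sits in parallel with the 28400 Ω load: 3036 Ω.
V_A = 32.2 × 3036/(2700 + 3036) = 17.0 V.

V ≈ 17.0 V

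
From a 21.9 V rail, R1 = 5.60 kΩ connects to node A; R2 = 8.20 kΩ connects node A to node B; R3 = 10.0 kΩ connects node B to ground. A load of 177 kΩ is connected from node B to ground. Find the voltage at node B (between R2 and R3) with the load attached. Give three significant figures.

At node B, R3 is in parallel with the load: R3‖R_L = 9.465 kΩ.
Below node A the resistance is R2 + (R3‖R_L) = 17.67 kΩ, so V_A = 21.9 × 17.67/23.27 = 16.63 V.
Then V_B = V_A × (R3‖R_L)/(R2 + R3‖R_L) = 16.63 × 9.465/17.67 = 8.91 V.

V ≈ 8.91 V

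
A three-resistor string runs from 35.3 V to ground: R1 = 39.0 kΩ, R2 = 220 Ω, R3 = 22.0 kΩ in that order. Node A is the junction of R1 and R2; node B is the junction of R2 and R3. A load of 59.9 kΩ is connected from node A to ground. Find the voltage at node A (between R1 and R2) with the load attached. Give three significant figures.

Below node A the series string R2+R3 = 22220 Ω sits in parallel with the 59900 Ω load: 16210 Ω.
V_A = 35.3 × 16210/(39000 + 16210) = 10.4 V.

V ≈ 10.4 V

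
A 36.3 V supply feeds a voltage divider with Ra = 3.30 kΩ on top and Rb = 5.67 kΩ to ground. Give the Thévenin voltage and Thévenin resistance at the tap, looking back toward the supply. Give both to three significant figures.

V_th is the open-circuit tap voltage: 36.3 × 5.67/(3.30 + 5.67) = 22.9 V.
With the supply zeroed, Ra and Rb appear in parallel from the tap: R_th = Ra‖Rb = (3.30 × 5.67)/8.970 = 2.09 kΩ.

V_th = 22.9 V, R_th = 2.09 kΩ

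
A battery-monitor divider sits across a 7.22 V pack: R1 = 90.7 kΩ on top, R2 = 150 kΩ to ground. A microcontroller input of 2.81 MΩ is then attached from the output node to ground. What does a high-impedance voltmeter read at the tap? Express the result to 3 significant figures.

The load sits in parallel with R2: R2‖R_L = (150 × 2810) / (150 + 2810) = 142.4 kΩ.
V_out = 7.22 × 142.4 / (90.7 + 142.4) = 7.22 × 142.4/233.1 = 4.41 V.

V_out ≈ 4.41 V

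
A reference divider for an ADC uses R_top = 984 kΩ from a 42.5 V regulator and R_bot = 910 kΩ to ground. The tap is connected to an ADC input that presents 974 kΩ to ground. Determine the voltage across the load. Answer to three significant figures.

V_out ≈ 13.7 V

The load sits in parallel with R_bot: R_bot‖R_L = (910 × 974) / (910 + 974) = 470.5 kΩ.
V_out = 42.5 × 470.5 / (984 + 470.5) = 42.5 × 470.5/1454 = 13.7 V.
(Unloaded it would have been 20.4 V.)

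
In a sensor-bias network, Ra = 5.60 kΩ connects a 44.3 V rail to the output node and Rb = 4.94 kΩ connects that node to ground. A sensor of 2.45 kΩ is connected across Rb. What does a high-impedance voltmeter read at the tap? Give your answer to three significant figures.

The load sits in parallel with Rb: Rb‖R_L = (4.94 × 2.45) / (4.94 + 2.45) = 1.638 kΩ.
V_out = 44.3 × 1.638 / (5.60 + 1.638) = 44.3 × 1.638/7.238 = 10.0 V.
(Unloaded it would have been 20.8 V.)

V_out ≈ 10.0 V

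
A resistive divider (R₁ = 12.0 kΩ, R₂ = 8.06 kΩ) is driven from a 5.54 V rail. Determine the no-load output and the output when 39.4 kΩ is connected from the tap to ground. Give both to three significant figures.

Open-circuit: V = 5.54 × 8.06/(12.0 + 8.06) = 2.23 V.
With the load, R₂ becomes R₂‖R_L = 6.691 kΩ, so V = 5.54 × 6.691/18.69 = 1.98 V.

Unloaded: 2.23 V; loaded: 1.98 V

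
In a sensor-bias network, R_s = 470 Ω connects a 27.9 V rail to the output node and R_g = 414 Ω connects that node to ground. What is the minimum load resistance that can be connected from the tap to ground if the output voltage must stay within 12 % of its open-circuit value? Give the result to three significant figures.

Output resistance R_th = R_s‖R_g = (470 × 414)/884.0 = 220.1 Ω.
The fractional drop is R_th/(R_th + R_L); requiring this ≤ 0.120 gives R_L ≥ R_th(1/0.120 − 1) = 220.1 × 7.333 = 1.61 kΩ.

R_L(min) ≈ 1.61 kΩ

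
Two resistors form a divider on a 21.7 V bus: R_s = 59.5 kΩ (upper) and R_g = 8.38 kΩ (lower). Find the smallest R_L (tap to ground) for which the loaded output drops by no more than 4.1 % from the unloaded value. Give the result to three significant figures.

R_L(min) ≈ 172 kΩ

Output resistance R_th = R_s‖R_g = (59.5 × 8.38)/67.88 = 7.345 kΩ.
The fractional drop is R_th/(R_th + R_L); requiring this ≤ 0.0410 gives R_L ≥ R_th(1/0.0410 − 1) = 7.345 × 23.39 = 172 kΩ.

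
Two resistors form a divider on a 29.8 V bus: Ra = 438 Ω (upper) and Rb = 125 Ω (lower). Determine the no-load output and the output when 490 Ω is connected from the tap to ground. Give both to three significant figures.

Unloaded: 6.62 V; loaded: 5.52 V

Open-circuit: V = 29.8 × 125/(438 + 125) = 6.62 V.
With the load, Rb becomes Rb‖R_L = 99.59 Ω, so V = 29.8 × 99.59/537.6 = 5.52 V.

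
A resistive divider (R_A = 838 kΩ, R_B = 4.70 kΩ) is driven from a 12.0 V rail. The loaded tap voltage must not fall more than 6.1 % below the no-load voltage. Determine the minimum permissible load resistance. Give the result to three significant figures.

R_L(min) ≈ 71.9 kΩ

Output resistance R_th = R_A‖R_B = (838 × 4.70)/842.7 = 4.674 kΩ.
The fractional drop is R_th/(R_th + R_L); requiring this ≤ 0.0610 gives R_L ≥ R_th(1/0.0610 − 1) = 4.674 × 15.39 = 71.9 kΩ.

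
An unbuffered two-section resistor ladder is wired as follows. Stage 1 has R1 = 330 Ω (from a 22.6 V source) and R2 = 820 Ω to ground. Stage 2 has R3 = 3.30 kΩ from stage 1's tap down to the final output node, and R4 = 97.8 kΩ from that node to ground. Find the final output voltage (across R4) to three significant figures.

V_out ≈ 15.6 V

Stage 2 presents R3+R4 = 101100 Ω as a load on stage 1's tap.
Stage 1's lower leg becomes R2‖(R3+R4) = 813.4 Ω, so V_mid = 22.6 × 813.4/1143 = 16.08 V.
Stage 2 is itself unloaded: V_out = V_mid × R4/(R3+R4) = 16.08 × 97800/101100 = 15.6 V.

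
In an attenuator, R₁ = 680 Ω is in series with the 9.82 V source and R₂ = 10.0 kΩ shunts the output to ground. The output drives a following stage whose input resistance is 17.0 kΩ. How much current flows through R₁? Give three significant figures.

R₂‖R_L = 6296 Ω, so the source sees R₁ + R₂‖R_L = 6976 Ω.
I = 9.82 V / 6976 Ω = 1.41 mA.

I ≈ 1.41 mA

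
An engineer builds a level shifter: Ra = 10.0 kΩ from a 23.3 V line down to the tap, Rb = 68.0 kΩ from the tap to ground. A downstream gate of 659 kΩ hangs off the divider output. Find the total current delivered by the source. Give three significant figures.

Rb‖R_L = 61.64 kΩ, so the source sees Ra + Rb‖R_L = 71.64 kΩ.
I = 23.3 V / 71.64 kΩ = 0.325 mA.

I ≈ 0.325 mA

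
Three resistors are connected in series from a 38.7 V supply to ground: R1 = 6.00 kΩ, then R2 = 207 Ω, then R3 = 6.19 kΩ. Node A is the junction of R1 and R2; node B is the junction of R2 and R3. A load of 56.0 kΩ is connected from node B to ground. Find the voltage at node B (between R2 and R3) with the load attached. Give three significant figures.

V ≈ 18.3 V

At node B, R3 is in parallel with the load: R3‖R_L = 5574 Ω.
Below node A the resistance is R2 + (R3‖R_L) = 5781 Ω, so V_A = 38.7 × 5781/11780 = 18.99 V.
Then V_B = V_A × (R3‖R_L)/(R2 + R3‖R_L) = 18.99 × 5574/5781 = 18.3 V.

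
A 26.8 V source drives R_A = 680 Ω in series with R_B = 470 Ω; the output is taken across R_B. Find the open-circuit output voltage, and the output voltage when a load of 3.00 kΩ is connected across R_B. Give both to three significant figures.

Unloaded: 11.0 V; loaded: 10.0 V

Open-circuit: V = 26.8 × 470/(680 + 470) = 11.0 V.
With the load, R_B becomes R_B‖R_L = 406.3 Ω, so V = 26.8 × 406.3/1086 = 10.0 V.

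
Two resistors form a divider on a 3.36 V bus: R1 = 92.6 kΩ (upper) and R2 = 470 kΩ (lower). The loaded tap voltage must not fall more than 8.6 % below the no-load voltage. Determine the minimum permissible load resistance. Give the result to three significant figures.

Output resistance R_th = R1‖R2 = (92.6 × 470)/562.6 = 77.36 kΩ.
The fractional drop is R_th/(R_th + R_L); requiring this ≤ 0.0860 gives R_L ≥ R_th(1/0.0860 − 1) = 77.36 × 10.63 = 822 kΩ.

R_L(min) ≈ 822 kΩ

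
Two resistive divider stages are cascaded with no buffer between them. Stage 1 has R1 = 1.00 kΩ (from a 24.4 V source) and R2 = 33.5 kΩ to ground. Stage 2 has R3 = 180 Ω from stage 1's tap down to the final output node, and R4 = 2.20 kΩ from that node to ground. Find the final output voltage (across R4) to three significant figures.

V_out ≈ 15.6 V

Stage 2 presents R3+R4 = 2380 Ω as a load on stage 1's tap.
Stage 1's lower leg becomes R2‖(R3+R4) = 2222 Ω, so V_mid = 24.4 × 2222/3222 = 16.83 V.
Stage 2 is itself unloaded: V_out = V_mid × R4/(R3+R4) = 16.83 × 2200/2380 = 15.6 V.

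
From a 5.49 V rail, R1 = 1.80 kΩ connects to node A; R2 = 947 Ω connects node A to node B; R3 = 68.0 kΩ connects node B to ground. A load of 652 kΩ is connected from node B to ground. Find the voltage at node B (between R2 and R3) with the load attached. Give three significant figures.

At node B, R3 is in parallel with the load: R3‖R_L = 61580 Ω.
Below node A the resistance is R2 + (R3‖R_L) = 62520 Ω, so V_A = 5.49 × 62520/64320 = 5.336 V.
Then V_B = V_A × (R3‖R_L)/(R2 + R3‖R_L) = 5.336 × 61580/62520 = 5.26 V.

V ≈ 5.26 V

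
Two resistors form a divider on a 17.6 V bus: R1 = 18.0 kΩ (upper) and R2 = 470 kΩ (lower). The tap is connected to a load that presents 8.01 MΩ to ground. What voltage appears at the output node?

The load sits in parallel with R2: R2‖R_L = (470 × 8010) / (470 + 8010) = 444.0 kΩ.
V_out = 17.6 × 444.0 / (18.0 + 444.0) = 17.6 × 444.0/462.0 = 16.9 V.

V_out ≈ 16.9 V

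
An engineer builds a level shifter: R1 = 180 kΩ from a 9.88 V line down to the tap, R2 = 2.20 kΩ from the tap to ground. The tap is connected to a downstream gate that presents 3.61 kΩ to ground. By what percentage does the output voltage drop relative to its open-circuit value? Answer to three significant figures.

The divider's output (Thévenin) resistance is R1‖R2 = 2.173 kΩ.
Fractional drop under load = R_th/(R_th + R_L) = 2.173 / (2.173 + 3.61) = 0.3758.
So the output falls by 37.6 %.

37.6 %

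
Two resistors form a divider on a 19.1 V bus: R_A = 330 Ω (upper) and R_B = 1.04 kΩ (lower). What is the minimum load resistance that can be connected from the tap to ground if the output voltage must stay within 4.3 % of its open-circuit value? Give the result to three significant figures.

Output resistance R_th = R_A‖R_B = (330 × 1040)/1370 = 250.5 Ω.
The fractional drop is R_th/(R_th + R_L); requiring this ≤ 0.0430 gives R_L ≥ R_th(1/0.0430 − 1) = 250.5 × 22.26 = 5.58 kΩ.

R_L(min) ≈ 5.58 kΩ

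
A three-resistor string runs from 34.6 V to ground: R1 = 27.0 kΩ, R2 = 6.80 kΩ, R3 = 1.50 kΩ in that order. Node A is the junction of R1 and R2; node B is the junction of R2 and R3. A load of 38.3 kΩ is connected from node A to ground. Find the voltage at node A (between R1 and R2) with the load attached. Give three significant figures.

V ≈ 6.98 V

Below node A the series string R2+R3 = 8.300 kΩ sits in parallel with the 38.3 kΩ load: 6.822 kΩ.
V_A = 34.6 × 6.822/(27.0 + 6.822) = 6.98 V.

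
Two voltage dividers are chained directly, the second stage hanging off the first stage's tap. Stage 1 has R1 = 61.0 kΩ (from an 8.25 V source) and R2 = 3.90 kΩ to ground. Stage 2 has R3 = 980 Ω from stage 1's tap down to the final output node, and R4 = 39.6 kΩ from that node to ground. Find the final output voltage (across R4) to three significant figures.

V_out ≈ 0.444 V

Stage 2 presents R3+R4 = 40580 Ω as a load on stage 1's tap.
Stage 1's lower leg becomes R2‖(R3+R4) = 3558 Ω, so V_mid = 8.25 × 3558/64560 = 0.4547 V.
Stage 2 is itself unloaded: V_out = V_mid × R4/(R3+R4) = 0.4547 × 39600/40580 = 0.444 V.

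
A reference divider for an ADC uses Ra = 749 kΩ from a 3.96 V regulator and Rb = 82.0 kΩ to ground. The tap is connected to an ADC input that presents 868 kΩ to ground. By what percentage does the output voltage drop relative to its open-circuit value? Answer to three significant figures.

The divider's output (Thévenin) resistance is Ra‖Rb = 73.91 kΩ.
Fractional drop under load = R_th/(R_th + R_L) = 73.91 / (73.91 + 868) = 0.07847.
So the output falls by 7.85 %.

7.85 %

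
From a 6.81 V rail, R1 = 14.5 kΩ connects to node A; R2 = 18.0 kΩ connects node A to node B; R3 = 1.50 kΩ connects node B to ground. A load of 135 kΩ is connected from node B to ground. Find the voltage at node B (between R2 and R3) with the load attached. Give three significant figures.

V ≈ 0.297 V

At node B, R3 is in parallel with the load: R3‖R_L = 1.484 kΩ.
Below node A the resistance is R2 + (R3‖R_L) = 19.48 kΩ, so V_A = 6.81 × 19.48/33.98 = 3.904 V.
Then V_B = V_A × (R3‖R_L)/(R2 + R3‖R_L) = 3.904 × 1.484/19.48 = 0.297 V.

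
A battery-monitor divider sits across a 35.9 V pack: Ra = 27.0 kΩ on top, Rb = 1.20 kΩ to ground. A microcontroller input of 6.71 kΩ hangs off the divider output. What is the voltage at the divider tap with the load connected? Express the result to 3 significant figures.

V_out ≈ 1.30 V

The load sits in parallel with Rb: Rb‖R_L = (1.20 × 6.71) / (1.20 + 6.71) = 1.018 kΩ.
V_out = 35.9 × 1.018 / (27.0 + 1.018) = 35.9 × 1.018/28.02 = 1.30 V.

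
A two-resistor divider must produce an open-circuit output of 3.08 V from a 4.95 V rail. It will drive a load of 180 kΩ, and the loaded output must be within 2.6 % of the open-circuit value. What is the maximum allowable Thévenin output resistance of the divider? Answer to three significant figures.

R_th ≤ 4.80 kΩ

Loading drop = R_th/(R_th + R_L) ≤ 0.0260, so R_th ≤ R_L · ε/(1−ε) = 180 kΩ × 0.0260/0.9740 = 4.80 kΩ.
(Any R1, R2 with R2/(R1+R2) = 0.622 and R1‖R2 ≤ 4.80 kΩ will meet the spec.)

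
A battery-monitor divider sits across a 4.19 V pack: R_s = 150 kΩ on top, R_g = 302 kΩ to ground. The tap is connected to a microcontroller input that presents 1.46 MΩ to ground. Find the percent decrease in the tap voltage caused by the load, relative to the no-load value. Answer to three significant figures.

6.42 %

The divider's output (Thévenin) resistance is R_s‖R_g = 100.2 kΩ.
Fractional drop under load = R_th/(R_th + R_L) = 100.2 / (100.2 + 1460) = 0.06424.
So the output falls by 6.42 %.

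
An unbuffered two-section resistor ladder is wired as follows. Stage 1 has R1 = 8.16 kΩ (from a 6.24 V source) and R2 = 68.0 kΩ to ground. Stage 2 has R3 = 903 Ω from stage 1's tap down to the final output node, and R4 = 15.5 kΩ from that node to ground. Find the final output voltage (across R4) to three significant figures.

Stage 2 presents R3+R4 = 16400 Ω as a load on stage 1's tap.
Stage 1's lower leg becomes R2‖(R3+R4) = 13220 Ω, so V_mid = 6.24 × 13220/21380 = 3.858 V.
Stage 2 is itself unloaded: V_out = V_mid × R4/(R3+R4) = 3.858 × 15500/16400 = 3.65 V.

V_out ≈ 3.65 V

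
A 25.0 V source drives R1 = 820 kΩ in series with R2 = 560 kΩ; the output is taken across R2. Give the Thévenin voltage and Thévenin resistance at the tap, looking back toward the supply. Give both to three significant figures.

V_th = 10.1 V, R_th = 333 kΩ

V_th is the open-circuit tap voltage: 25.0 × 560/(820 + 560) = 10.1 V.
With the supply zeroed, R1 and R2 appear in parallel from the tap: R_th = R1‖R2 = (820 × 560)/1380 = 333 kΩ.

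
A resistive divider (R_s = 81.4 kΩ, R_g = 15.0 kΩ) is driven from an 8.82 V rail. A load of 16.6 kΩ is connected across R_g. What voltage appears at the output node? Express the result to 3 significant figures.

V_out ≈ 0.778 V

The load sits in parallel with R_g: R_g‖R_L = (15.0 × 16.6) / (15.0 + 16.6) = 7.880 kΩ.
V_out = 8.82 × 7.880 / (81.4 + 7.880) = 8.82 × 7.880/89.28 = 0.778 V.
(Unloaded it would have been 1.37 V.)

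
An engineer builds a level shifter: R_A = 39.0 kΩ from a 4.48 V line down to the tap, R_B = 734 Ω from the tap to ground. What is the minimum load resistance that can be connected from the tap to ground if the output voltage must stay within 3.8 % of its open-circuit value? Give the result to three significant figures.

R_L(min) ≈ 18.2 kΩ

Output resistance R_th = R_A‖R_B = (39000 × 734)/39730 = 720.4 Ω.
The fractional drop is R_th/(R_th + R_L); requiring this ≤ 0.0380 gives R_L ≥ R_th(1/0.0380 − 1) = 720.4 × 25.32 = 18.2 kΩ.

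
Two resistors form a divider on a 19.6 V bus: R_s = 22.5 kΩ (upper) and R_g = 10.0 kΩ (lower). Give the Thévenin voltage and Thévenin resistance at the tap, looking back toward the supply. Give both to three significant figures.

V_th = 6.03 V, R_th = 6.92 kΩ

V_th is the open-circuit tap voltage: 19.6 × 10.0/(22.5 + 10.0) = 6.03 V.
With the supply zeroed, R_s and R_g appear in parallel from the tap: R_th = R_s‖R_g = (22.5 × 10.0)/32.50 = 6.92 kΩ.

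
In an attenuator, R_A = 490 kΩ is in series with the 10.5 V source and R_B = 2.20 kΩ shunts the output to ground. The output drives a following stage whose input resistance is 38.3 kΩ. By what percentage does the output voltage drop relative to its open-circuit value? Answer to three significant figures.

5.41 %

The divider's output (Thévenin) resistance is R_A‖R_B = 2.190 kΩ.
Fractional drop under load = R_th/(R_th + R_L) = 2.190 / (2.190 + 38.3) = 0.05409.
So the output falls by 5.41 %.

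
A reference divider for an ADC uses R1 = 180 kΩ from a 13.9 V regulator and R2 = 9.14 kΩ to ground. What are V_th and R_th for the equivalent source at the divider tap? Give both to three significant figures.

V_th is the open-circuit tap voltage: 13.9 × 9.14/(180 + 9.14) = 0.672 V.
With the supply zeroed, R1 and R2 appear in parallel from the tap: R_th = R1‖R2 = (180 × 9.14)/189.1 = 8.70 kΩ.

V_th = 0.672 V, R_th = 8.70 kΩ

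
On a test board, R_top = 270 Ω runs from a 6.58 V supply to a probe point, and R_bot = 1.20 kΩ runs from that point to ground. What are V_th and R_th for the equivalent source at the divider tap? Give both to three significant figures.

V_th = 5.37 V, R_th = 220 Ω

V_th is the open-circuit tap voltage: 6.58 × 1200/(270 + 1200) = 5.37 V.
With the supply zeroed, R_top and R_bot appear in parallel from the tap: R_th = R_top‖R_bot = (270 × 1200)/1470 = 220 Ω.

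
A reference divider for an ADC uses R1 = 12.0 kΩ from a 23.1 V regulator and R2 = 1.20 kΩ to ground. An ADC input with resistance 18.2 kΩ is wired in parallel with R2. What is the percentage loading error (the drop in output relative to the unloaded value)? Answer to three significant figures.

5.66 %

The divider's output (Thévenin) resistance is R1‖R2 = 1.091 kΩ.
Fractional drop under load = R_th/(R_th + R_L) = 1.091 / (1.091 + 18.2) = 0.05655.
So the output falls by 5.66 %.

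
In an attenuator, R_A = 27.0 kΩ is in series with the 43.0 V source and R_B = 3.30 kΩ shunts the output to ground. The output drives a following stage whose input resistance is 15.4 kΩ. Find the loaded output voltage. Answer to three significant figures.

V_out ≈ 3.93 V

The load sits in parallel with R_B: R_B‖R_L = (3.30 × 15.4) / (3.30 + 15.4) = 2.718 kΩ.
V_out = 43.0 × 2.718 / (27.0 + 2.718) = 43.0 × 2.718/29.72 = 3.93 V.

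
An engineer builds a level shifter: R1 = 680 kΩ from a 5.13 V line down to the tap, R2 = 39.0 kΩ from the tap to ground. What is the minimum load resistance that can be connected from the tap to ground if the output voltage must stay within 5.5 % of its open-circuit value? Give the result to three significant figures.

Output resistance R_th = R1‖R2 = (680 × 39.0)/719.0 = 36.88 kΩ.
The fractional drop is R_th/(R_th + R_L); requiring this ≤ 0.0550 gives R_L ≥ R_th(1/0.0550 − 1) = 36.88 × 17.18 = 634 kΩ.

R_L(min) ≈ 634 kΩ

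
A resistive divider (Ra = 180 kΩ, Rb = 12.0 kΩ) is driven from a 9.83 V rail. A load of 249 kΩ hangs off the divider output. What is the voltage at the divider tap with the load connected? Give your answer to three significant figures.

V_out ≈ 0.588 V

The load sits in parallel with Rb: Rb‖R_L = (12.0 × 249) / (12.0 + 249) = 11.45 kΩ.
V_out = 9.83 × 11.45 / (180 + 11.45) = 9.83 × 11.45/191.4 = 0.588 V.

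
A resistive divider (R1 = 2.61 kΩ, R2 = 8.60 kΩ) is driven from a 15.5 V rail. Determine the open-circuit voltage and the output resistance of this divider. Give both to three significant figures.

V_th is the open-circuit tap voltage: 15.5 × 8.60/(2.61 + 8.60) = 11.9 V.
With the supply zeroed, R1 and R2 appear in parallel from the tap: R_th = R1‖R2 = (2.61 × 8.60)/11.21 = 2.00 kΩ.

V_th = 11.9 V, R_th = 2.00 kΩ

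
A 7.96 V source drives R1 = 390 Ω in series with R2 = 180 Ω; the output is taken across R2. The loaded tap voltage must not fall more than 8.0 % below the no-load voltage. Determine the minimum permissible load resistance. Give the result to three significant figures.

Output resistance R_th = R1‖R2 = (390 × 180)/570.0 = 123.2 Ω.
The fractional drop is R_th/(R_th + R_L); requiring this ≤ 0.0800 gives R_L ≥ R_th(1/0.0800 − 1) = 123.2 × 11.50 = 1.42 kΩ.

R_L(min) ≈ 1.42 kΩ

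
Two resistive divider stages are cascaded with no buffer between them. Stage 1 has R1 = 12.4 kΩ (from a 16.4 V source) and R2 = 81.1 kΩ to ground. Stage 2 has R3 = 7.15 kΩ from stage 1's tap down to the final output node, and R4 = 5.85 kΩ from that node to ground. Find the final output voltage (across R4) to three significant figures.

Stage 2 presents R3+R4 = 13.00 kΩ as a load on stage 1's tap.
Stage 1's lower leg becomes R2‖(R3+R4) = 11.20 kΩ, so V_mid = 16.4 × 11.20/23.60 = 7.785 V.
Stage 2 is itself unloaded: V_out = V_mid × R4/(R3+R4) = 7.785 × 5.85/13.00 = 3.50 V.

V_out ≈ 3.50 V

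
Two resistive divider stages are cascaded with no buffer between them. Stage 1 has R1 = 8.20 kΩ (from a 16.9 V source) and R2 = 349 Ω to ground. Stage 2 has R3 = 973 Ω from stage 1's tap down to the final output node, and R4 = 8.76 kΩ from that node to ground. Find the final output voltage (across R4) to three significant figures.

Stage 2 presents R3+R4 = 9733 Ω as a load on stage 1's tap.
Stage 1's lower leg becomes R2‖(R3+R4) = 336.9 Ω, so V_mid = 16.9 × 336.9/8537 = 0.6670 V.
Stage 2 is itself unloaded: V_out = V_mid × R4/(R3+R4) = 0.6670 × 8760/9733 = 0.600 V.

V_out ≈ 0.600 V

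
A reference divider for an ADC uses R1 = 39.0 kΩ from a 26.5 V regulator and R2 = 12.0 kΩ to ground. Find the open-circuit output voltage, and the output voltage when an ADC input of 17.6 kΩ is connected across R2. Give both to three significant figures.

Unloaded: 6.24 V; loaded: 4.10 V

Open-circuit: V = 26.5 × 12.0/(39.0 + 12.0) = 6.24 V.
With the load, R2 becomes R2‖R_L = 7.135 kΩ, so V = 26.5 × 7.135/46.14 = 4.10 V.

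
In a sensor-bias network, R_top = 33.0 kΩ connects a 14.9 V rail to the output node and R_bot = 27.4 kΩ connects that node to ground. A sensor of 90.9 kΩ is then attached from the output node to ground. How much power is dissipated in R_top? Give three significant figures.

Total resistance from the source is R_top + (R_bot‖R_L) = 54.05 kΩ, so I = 14.9/54.05 kΩ = 0.2757 mA.
P = I²·R_top = (0.2757 mA)² × 33.0 kΩ = 2.51 mW.

P ≈ 2.51 mW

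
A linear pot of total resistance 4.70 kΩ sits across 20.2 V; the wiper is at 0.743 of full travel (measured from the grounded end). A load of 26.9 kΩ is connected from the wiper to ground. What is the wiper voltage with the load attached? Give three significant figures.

V ≈ 14.5 V

The wiper splits the pot into (1−α)R = 1.208 kΩ above and αR = 3.492 kΩ below.
Lower section ‖ load = 3.091 kΩ.
V_wiper = 20.2 × 3.091/(1.208 + 3.091) = 14.5 V.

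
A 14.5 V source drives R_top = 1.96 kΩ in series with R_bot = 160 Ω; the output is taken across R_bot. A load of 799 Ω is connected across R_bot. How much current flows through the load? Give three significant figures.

R_bot‖R_L = 133.3 Ω; V_out = 14.5 × 133.3/2093 = 0.9234 V.
I_L = V_out / R_L = 0.9234 / 799 Ω = 1.16 mA.

I_L ≈ 1.16 mA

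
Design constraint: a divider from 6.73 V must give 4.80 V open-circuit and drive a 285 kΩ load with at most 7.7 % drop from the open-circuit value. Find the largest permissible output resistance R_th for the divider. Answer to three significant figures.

Loading drop = R_th/(R_th + R_L) ≤ 0.0770, so R_th ≤ R_L · ε/(1−ε) = 285 kΩ × 0.0770/0.9230 = 23.8 kΩ.

R_th ≤ 23.8 kΩ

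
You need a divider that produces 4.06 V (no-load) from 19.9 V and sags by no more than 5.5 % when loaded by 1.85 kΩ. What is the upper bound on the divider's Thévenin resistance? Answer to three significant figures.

R_th ≤ 108 Ω

Loading drop = R_th/(R_th + R_L) ≤ 0.0550, so R_th ≤ R_L · ε/(1−ε) = 1.85 kΩ × 0.0550/0.9450 = 108 Ω.
(Any R1, R2 with R2/(R1+R2) = 0.204 and R1‖R2 ≤ 108 Ω will meet the spec.)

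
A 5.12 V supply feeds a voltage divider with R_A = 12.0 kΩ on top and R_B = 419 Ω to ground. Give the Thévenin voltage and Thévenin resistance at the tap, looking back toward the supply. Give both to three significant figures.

V_th = 0.173 V, R_th = 405 Ω

V_th is the open-circuit tap voltage: 5.12 × 419/(12000 + 419) = 0.173 V.
With the supply zeroed, R_A and R_B appear in parallel from the tap: R_th = R_A‖R_B = (12000 × 419)/12420 = 405 Ω.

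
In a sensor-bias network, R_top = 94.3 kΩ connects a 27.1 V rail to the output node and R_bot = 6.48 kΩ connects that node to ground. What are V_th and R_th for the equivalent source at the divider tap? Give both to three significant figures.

V_th = 1.74 V, R_th = 6.06 kΩ

V_th is the open-circuit tap voltage: 27.1 × 6.48/(94.3 + 6.48) = 1.74 V.
With the supply zeroed, R_top and R_bot appear in parallel from the tap: R_th = R_top‖R_bot = (94.3 × 6.48)/100.8 = 6.06 kΩ.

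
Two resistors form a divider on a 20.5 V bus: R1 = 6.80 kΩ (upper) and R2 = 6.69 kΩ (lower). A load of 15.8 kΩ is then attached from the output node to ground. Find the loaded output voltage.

V_out ≈ 8.38 V

The load sits in parallel with R2: R2‖R_L = (6.69 × 15.8) / (6.69 + 15.8) = 4.700 kΩ.
V_out = 20.5 × 4.700 / (6.80 + 4.700) = 20.5 × 4.700/11.50 = 8.38 V.
(Unloaded it would have been 10.2 V.)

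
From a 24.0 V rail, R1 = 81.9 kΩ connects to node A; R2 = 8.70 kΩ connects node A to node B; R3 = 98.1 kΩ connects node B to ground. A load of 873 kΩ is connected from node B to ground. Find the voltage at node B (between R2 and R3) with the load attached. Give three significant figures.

At node B, R3 is in parallel with the load: R3‖R_L = 88.19 kΩ.
Below node A the resistance is R2 + (R3‖R_L) = 96.89 kΩ, so V_A = 24.0 × 96.89/178.8 = 13.01 V.
Then V_B = V_A × (R3‖R_L)/(R2 + R3‖R_L) = 13.01 × 88.19/96.89 = 11.8 V.

V ≈ 11.8 V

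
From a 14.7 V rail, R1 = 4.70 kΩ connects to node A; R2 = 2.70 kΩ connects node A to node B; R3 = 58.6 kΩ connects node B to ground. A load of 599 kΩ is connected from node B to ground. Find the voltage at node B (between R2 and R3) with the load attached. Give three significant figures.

At node B, R3 is in parallel with the load: R3‖R_L = 53.38 kΩ.
Below node A the resistance is R2 + (R3‖R_L) = 56.08 kΩ, so V_A = 14.7 × 56.08/60.78 = 13.56 V.
Then V_B = V_A × (R3‖R_L)/(R2 + R3‖R_L) = 13.56 × 53.38/56.08 = 12.9 V.

V ≈ 12.9 V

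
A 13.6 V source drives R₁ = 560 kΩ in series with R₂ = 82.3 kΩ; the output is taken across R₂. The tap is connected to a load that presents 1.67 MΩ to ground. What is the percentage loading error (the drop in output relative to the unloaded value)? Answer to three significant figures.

The divider's output (Thévenin) resistance is R₁‖R₂ = 71.75 kΩ.
Fractional drop under load = R_th/(R_th + R_L) = 71.75 / (71.75 + 1670) = 0.04120.
So the output falls by 4.12 %.

4.12 %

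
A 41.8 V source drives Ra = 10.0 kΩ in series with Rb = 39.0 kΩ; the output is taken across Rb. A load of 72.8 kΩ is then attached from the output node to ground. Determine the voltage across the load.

The load sits in parallel with Rb: Rb‖R_L = (39.0 × 72.8) / (39.0 + 72.8) = 25.40 kΩ.
V_out = 41.8 × 25.40 / (10.0 + 25.40) = 41.8 × 25.40/35.40 = 30.0 V.

V_out ≈ 30.0 V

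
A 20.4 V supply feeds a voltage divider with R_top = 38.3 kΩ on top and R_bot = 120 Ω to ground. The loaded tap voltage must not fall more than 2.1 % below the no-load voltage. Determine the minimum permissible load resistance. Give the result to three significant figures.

R_L(min) ≈ 5.58 kΩ

Output resistance R_th = R_top‖R_bot = (38300 × 120)/38420 = 119.6 Ω.
The fractional drop is R_th/(R_th + R_L); requiring this ≤ 0.0210 gives R_L ≥ R_th(1/0.0210 − 1) = 119.6 × 46.62 = 5.58 kΩ.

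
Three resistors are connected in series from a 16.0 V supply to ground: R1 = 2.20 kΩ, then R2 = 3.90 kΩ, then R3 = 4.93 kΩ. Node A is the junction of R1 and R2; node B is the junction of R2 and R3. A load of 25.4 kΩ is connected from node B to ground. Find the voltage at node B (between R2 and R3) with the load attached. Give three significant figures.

At node B, R3 is in parallel with the load: R3‖R_L = 4.129 kΩ.
Below node A the resistance is R2 + (R3‖R_L) = 8.029 kΩ, so V_A = 16.0 × 8.029/10.23 = 12.56 V.
Then V_B = V_A × (R3‖R_L)/(R2 + R3‖R_L) = 12.56 × 4.129/8.029 = 6.46 V.

V ≈ 6.46 V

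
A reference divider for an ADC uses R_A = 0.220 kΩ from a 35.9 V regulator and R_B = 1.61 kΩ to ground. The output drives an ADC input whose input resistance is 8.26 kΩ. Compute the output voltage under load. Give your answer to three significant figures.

The load sits in parallel with R_B: R_B‖R_L = (1610 × 8260) / (1610 + 8260) = 1347 Ω.
V_out = 35.9 × 1347 / (220 + 1347) = 35.9 × 1347/1567 = 30.9 V.

V_out ≈ 30.9 V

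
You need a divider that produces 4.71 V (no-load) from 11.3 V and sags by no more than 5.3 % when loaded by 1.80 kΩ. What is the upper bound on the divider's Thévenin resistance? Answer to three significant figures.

R_th ≤ 101 Ω

Loading drop = R_th/(R_th + R_L) ≤ 0.0530, so R_th ≤ R_L · ε/(1−ε) = 1.80 kΩ × 0.0530/0.9470 = 101 Ω.
(Any R1, R2 with R2/(R1+R2) = 0.417 and R1‖R2 ≤ 101 Ω will meet the spec.)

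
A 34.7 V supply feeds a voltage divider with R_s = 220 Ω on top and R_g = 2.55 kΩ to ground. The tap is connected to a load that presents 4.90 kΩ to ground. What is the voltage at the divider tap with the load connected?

V_out ≈ 30.7 V

The load sits in parallel with R_g: R_g‖R_L = (2550 × 4900) / (2550 + 4900) = 1677 Ω.
V_out = 34.7 × 1677 / (220 + 1677) = 34.7 × 1677/1897 = 30.7 V.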